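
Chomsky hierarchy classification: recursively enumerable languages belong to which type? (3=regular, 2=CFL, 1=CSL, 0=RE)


Chomsky hierarchy levels:
  Type 3: Regular (DFA/NFA/regex)
  Type 2: Context-free (PDA)
  Type 1: Context-sensitive
  Type 0: Recursively enumerable (TM)
'recursively enumerable' corresponds to Type 0

0


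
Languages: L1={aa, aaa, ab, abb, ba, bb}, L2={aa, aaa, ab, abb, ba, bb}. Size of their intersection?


L1 = {aa, aaa, ab, abb, ba, bb}
L2 = {aa, aaa, ab, abb, ba, bb}
Checking each string in L1 against L2:
  'aa': in L2? Yes
  'aaa': in L2? Yes
  'ab': in L2? Yes
  'abb': in L2? Yes
  'ba': in L2? Yes
  'bb': in L2? Yes
Intersection = {aa, aaa, ab, abb, ba, bb}
|L1 ∩ L2| = 6

6


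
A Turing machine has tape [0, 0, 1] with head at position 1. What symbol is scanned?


Tape: [0, 0, 1]
Positions: 0 1 2
Values:    0 0 1
Head at position 1
tape[1] = 0

0


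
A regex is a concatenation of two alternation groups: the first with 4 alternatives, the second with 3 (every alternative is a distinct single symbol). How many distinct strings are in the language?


First group: 4 alternatives
Second group: 3 alternatives
Concatenation: each choice from group 1 pairs with each from group 2
Total = 4 x 3 = 12

12


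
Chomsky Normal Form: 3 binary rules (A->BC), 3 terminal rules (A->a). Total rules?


CNF allows two rule forms:
  A -> BC (binary): 3 rules
  A -> a (terminal): 3 rules
Total = 3 + 3 = 6

6


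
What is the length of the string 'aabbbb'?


String: 'aabbbb'
Counting characters:
  'a' appears 2 time(s)
  'b' appears 4 time(s)
Total length = 2 + 4 = 6

6


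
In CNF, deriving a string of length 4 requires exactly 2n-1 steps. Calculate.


Chomsky Normal Form derivation:
String length n = 4
Each step either:
  - Splits a nonterminal into two (n-1 such steps)
  - Converts a nonterminal to terminal (n such steps)
Total = (n-1) + n = 2n - 1
= 2(4) - 1
= 8 - 1
= 7

7


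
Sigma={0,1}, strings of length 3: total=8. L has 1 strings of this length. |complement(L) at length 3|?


Alphabet: {0,1}
String length: 3
Total strings of length 3 = 2^3 = 8
Strings in L = 1
Complement = total - |L|
= 8 - 1
= 7

7


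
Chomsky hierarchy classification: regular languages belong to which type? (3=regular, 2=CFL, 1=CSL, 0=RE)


Chomsky hierarchy levels:
  Type 3: Regular (DFA/NFA/regex)
  Type 2: Context-free (PDA)
  Type 1: Context-sensitive
  Type 0: Recursively enumerable (TM)
'regular' corresponds to Type 3

3


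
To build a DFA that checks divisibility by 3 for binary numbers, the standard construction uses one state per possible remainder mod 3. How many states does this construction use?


Divisibility by 3 is tracked via the remainder mod 3: 0, 1, ..., 2
The construction assigns one state to each remainder
Number of remainders = 3

3


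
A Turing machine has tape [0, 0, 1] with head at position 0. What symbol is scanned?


Tape: [0, 0, 1]
Positions: 0 1 2
Values:    0 0 1
Head at position 0
tape[0] = 0

0


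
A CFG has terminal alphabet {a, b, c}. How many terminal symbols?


Terminal symbols: a, b, c
Counting each: a (#1), b (#2), c (#3)
Total = 3

3


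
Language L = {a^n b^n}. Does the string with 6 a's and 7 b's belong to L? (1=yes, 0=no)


Language requires equal numbers of a's and b's
PDA pushes for each 'a', pops for each 'b'
Number of a's = 6
Number of b's = 7
6 != 7 -> Reject

0


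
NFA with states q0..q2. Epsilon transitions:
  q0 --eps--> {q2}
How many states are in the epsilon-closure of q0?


Starting from q0
Initialize closure = {q0}
Follow epsilon from q0 -> add q2
Final closure: {q0, q2}
Size = 2

2


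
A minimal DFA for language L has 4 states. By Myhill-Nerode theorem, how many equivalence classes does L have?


Myhill-Nerode theorem:
Number of equivalence classes = number of states in minimal DFA
Minimal DFA states = 4
Therefore equivalence classes = 4

4


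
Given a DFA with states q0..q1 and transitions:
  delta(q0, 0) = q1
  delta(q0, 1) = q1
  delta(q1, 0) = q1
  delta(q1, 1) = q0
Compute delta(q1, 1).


Looking up transition function:
delta(q1, 1) in the table
Row: q1, Column: 1
Result: q0

q0


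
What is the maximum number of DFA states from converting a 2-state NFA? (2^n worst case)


NFA has 2 states
Subset construction: each DFA state = subset of NFA states
Maximum subsets = 2^2
2^2 = 4

4


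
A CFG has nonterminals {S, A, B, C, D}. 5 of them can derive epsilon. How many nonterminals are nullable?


Nonterminals: {S, A, B, C, D}
A nonterminal is nullable if it can derive epsilon
Counting nullable nonterminals: 5
Total nullable = 5

5


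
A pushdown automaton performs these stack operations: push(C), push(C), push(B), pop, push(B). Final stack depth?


Tracing stack operations:
  push(C) -> stack = [C], depth=1
  push(C) -> stack = [C,C], depth=2
  push(B) -> stack = [C,C,B], depth=3
  pop -> removed B, stack = [C,C], depth=2
  push(B) -> stack = [C,C,B], depth=3
Final depth = 3

3


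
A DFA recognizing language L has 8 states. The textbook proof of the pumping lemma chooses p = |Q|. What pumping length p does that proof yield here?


Pumping lemma for regular languages (standard proof):
Take p = |Q|, the number of DFA states.
Any string of length >= |Q| passes through |Q|+1 states while reading its first |Q| symbols,
so by pigeonhole some state repeats, giving the loop that can be pumped.
Here |Q| = 8
Therefore the proof uses p = 8

8


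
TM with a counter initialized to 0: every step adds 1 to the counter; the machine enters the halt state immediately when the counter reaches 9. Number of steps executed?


Counter starts at 0. Counting sequence:
  Step 1: counter = 1
  Step 2: counter = 2
  Step 3: counter = 3
  Step 4: counter = 4
  Step 5: counter = 5
  Step 6: counter = 6
  ...
  Step 9: counter = 9
Counter reached 9 -> halt
Total steps = 9

9


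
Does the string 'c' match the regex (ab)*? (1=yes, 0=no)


Pattern: (ab)*
String: 'c'
Pattern requires: zero or more repetitions of 'ab'
Length 1 is odd -> cannot be (ab)* -> no match
Result: 0

0


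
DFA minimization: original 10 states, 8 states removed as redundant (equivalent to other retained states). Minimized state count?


Original DFA: 10 states
Redundant states removed: 8
Minimized states = original - removed
= 10 - 8
= 2

2


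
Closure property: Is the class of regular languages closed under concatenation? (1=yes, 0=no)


Regular languages are closed under all standard operations:
- Union: Yes (product construction)
- Intersection: Yes (product construction)
- Complement: Yes (swap accept/reject)
- Concatenation: Yes (NFA construction)
Operation: concatenation -> Closed

1


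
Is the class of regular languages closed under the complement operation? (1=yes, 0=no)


Regular languages are closed under:
- Union (DFA product construction)
- Intersection (DFA product construction)
- Complement (swap accept/reject states)
- Concatenation (NFA construction)
- Kleene star (NFA construction)
complement is in this list
Therefore: closed

1


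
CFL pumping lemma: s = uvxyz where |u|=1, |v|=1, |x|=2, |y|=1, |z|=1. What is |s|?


|s| = |u| + |v| + |x| + |y| + |z|
= 1 + 1 + 2 + 1 + 1
= 2 + 2 + 2
= 4 + 2
= 6

6


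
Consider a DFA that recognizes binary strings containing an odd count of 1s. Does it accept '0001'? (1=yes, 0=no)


DFA has 2 states: q_even (start, accept=no) and q_odd
Processing string '0001' character by character:
  Position 0: read '0', 1-count=0 -> q_even (no change)
  Position 1: read '0', 1-count=0 -> q_even (no change)
  Position 2: read '0', 1-count=0 -> q_even (no change)
  Position 3: read '1', 1-count=1 -> q_odd
Final state: q_odd, total 1s = 1 (odd); the DFA requires an odd count -> accept

1


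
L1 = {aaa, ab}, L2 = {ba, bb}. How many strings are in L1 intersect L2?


L1 = {aaa, ab}
L2 = {ba, bb}
Checking each string in L1 against L2:
  'aaa': in L2? No
  'ab': in L2? No
Intersection = {}
|L1 ∩ L2| = 0

0


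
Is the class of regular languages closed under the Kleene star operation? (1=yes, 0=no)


Regular languages are closed under:
- Union (DFA product construction)
- Intersection (DFA product construction)
- Complement (swap accept/reject states)
- Concatenation (NFA construction)
- Kleene star (NFA construction)
Kleene star is in this list
Therefore: closed

1


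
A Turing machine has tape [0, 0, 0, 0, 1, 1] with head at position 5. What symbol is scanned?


Tape: [0, 0, 0, 0, 1, 1]
Positions: 0 1 2 3 4 5
Values:    0 0 0 0 1 1
Head at position 5
tape[5] = 1

1


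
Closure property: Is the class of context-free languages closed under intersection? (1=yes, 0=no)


CFL closure properties:
  Closed under: union, concatenation, Kleene star
  NOT closed under: intersection, complement
Operation 'intersection' is in not-closed list -> No (not closed)

0


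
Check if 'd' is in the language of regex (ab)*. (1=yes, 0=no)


Pattern: (ab)*
String: 'd'
Pattern requires: zero or more repetitions of 'ab'
Length 1 is odd -> cannot be (ab)* -> no match
Result: 0

0


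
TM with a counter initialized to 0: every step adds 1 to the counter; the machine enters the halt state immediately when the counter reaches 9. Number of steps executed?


Counter starts at 0. Counting sequence:
  Step 1: counter = 1
  Step 2: counter = 2
  Step 3: counter = 3
  Step 4: counter = 4
  Step 5: counter = 5
  Step 6: counter = 6
  ...
  Step 9: counter = 9
Counter reached 9 -> halt
Total steps = 9

9


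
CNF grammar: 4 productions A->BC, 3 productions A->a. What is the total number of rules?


CNF allows two rule forms:
  A -> BC (binary): 4 rules
  A -> a (terminal): 3 rules
Total = 4 + 3 = 7

7


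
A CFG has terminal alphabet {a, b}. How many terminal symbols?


Terminal symbols: a, b
Counting each: a (#1), b (#2)
Total = 2

2


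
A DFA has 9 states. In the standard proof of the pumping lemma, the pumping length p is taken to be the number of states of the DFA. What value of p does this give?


Pumping lemma for regular languages (standard proof):
Take p = |Q|, the number of DFA states.
Any string of length >= |Q| passes through |Q|+1 states while reading its first |Q| symbols,
so by pigeonhole some state repeats, giving the loop that can be pumped.
Here |Q| = 9
Therefore the proof uses p = 9

9


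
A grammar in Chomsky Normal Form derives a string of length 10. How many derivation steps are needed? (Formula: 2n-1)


Chomsky Normal Form derivation:
String length n = 10
Each step either:
  - Splits a nonterminal into two (n-1 such steps)
  - Converts a nonterminal to terminal (n such steps)
Total = (n-1) + n = 2n - 1
= 2(10) - 1
= 20 - 1
= 19

19


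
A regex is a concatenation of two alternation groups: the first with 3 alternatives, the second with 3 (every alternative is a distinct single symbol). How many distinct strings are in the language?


First group: 3 alternatives
Second group: 3 alternatives
Concatenation: each choice from group 1 pairs with each from group 2
Total = 3 x 3 = 9

9


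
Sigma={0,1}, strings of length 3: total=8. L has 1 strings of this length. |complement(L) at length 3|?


Alphabet: {0,1}
String length: 3
Total strings of length 3 = 2^3 = 8
Strings in L = 1
Complement = total - |L|
= 8 - 1
= 7

7


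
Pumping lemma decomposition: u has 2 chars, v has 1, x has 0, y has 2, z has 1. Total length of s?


|s| = |u| + |v| + |x| + |y| + |z|
= 2 + 1 + 0 + 2 + 1
= 3 + 0 + 3
= 3 + 3
= 6

6


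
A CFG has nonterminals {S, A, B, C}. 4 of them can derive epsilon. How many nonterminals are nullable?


Nonterminals: {S, A, B, C}
A nonterminal is nullable if it can derive epsilon
Counting nullable nonterminals: 4
Total nullable = 4

4


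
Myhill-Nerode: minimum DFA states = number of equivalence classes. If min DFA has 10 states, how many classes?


Myhill-Nerode theorem:
Number of equivalence classes = number of states in minimal DFA
Minimal DFA states = 10
Therefore equivalence classes = 10

10


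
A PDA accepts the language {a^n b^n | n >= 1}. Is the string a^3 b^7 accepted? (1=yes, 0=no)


Language requires equal numbers of a's and b's
PDA pushes for each 'a', pops for each 'b'
Number of a's = 3
Number of b's = 7
3 != 7 -> Reject

0


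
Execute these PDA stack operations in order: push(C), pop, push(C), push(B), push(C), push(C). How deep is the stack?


Tracing stack operations:
  push(C) -> stack = [C], depth=1
  pop -> removed C, stack = [], depth=0
  push(C) -> stack = [C], depth=1
  push(B) -> stack = [C,B], depth=2
  push(C) -> stack = [C,B,C], depth=3
  push(C) -> stack = [C,B,C,C], depth=4
Final depth = 4

4


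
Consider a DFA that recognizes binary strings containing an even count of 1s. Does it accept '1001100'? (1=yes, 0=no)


DFA has 2 states: q_even (start, accept=yes) and q_odd
Processing string '1001100' character by character:
  Position 0: read '1', 1-count=1 -> q_odd
  Position 1: read '0', 1-count=1 -> q_odd (no change)
  Position 2: read '0', 1-count=1 -> q_odd (no change)
  Position 3: read '1', 1-count=2 -> q_even
  Position 4: read '1', 1-count=3 -> q_odd
  Position 5: read '0', 1-count=3 -> q_odd (no change)
  Position 6: read '0', 1-count=3 -> q_odd (no change)
Final state: q_odd, total 1s = 3 (odd); the DFA requires an even count -> reject

0


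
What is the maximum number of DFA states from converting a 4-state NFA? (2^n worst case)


NFA has 4 states
Subset construction: each DFA state = subset of NFA states
Maximum subsets = 2^4
2^4 = 16

16


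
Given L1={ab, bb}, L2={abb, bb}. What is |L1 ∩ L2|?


L1 = {ab, bb}
L2 = {abb, bb}
Checking each string in L1 against L2:
  'ab': in L2? No
  'bb': in L2? Yes
Intersection = {bb}
|L1 ∩ L2| = 1

1


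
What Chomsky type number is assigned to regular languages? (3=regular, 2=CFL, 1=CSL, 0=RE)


Chomsky hierarchy levels:
  Type 3: Regular (DFA/NFA/regex)
  Type 2: Context-free (PDA)
  Type 1: Context-sensitive
  Type 0: Recursively enumerable (TM)
'regular' corresponds to Type 3

3


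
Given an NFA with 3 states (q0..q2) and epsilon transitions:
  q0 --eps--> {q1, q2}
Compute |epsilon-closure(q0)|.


Starting from q0
Initialize closure = {q0}
Follow epsilon from q0 -> add q1
Follow epsilon from q0 -> add q2
Final closure: {q0, q1, q2}
Size = 3

3


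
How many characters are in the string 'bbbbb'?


String: 'bbbbb'
Counting characters:
  'b' appears 5 time(s)
Total length = 0 + 5 = 5

5


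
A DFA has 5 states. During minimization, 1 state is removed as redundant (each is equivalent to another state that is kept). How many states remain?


Original DFA: 5 states
Redundant states removed: 1
Minimized states = original - removed
= 5 - 1
= 4

4


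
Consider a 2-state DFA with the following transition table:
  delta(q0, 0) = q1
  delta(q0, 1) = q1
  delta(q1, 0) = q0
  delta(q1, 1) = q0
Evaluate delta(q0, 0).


Looking up transition function:
delta(q0, 0) in the table
Row: q0, Column: 0
Result: q1

q1


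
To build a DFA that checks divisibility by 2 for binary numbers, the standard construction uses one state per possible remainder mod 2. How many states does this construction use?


Divisibility by 2 is tracked via the remainder mod 2: 0, 1, ..., 1
The construction assigns one state to each remainder
Number of remainders = 2

2


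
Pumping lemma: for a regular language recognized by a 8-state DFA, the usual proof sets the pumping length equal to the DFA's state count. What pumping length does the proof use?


Pumping lemma for regular languages (standard proof):
Take p = |Q|, the number of DFA states.
Any string of length >= |Q| passes through |Q|+1 states while reading its first |Q| symbols,
so by pigeonhole some state repeats, giving the loop that can be pumped.
Here |Q| = 8
Therefore the proof uses p = 8

8


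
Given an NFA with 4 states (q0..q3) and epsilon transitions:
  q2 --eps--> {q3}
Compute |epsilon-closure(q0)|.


Starting from q0
Initialize closure = {q0}
q0 has no outgoing epsilon transitions -> nothing to add
Final closure: {q0}
Size = 1

1


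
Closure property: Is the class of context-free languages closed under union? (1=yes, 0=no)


CFL closure properties:
  Closed under: union, concatenation, Kleene star
  NOT closed under: intersection, complement
Operation 'union' is in closed list -> Yes (closed)

1


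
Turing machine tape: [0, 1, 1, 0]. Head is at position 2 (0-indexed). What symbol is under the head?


Tape: [0, 1, 1, 0]
Positions: 0 1 2 3
Values:    0 1 1 0
Head at position 2
tape[2] = 1

1


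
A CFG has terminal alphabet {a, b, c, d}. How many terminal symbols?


Terminal symbols: a, b, c, d
Counting each: a (#1), b (#2), c (#3), d (#4)
Total = 4

4


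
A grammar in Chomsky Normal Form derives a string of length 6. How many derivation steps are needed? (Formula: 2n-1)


Chomsky Normal Form derivation:
String length n = 6
Each step either:
  - Splits a nonterminal into two (n-1 such steps)
  - Converts a nonterminal to terminal (n such steps)
Total = (n-1) + n = 2n - 1
= 2(6) - 1
= 12 - 1
= 11

11


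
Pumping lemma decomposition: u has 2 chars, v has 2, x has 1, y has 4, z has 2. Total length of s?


|s| = |u| + |v| + |x| + |y| + |z|
= 2 + 2 + 1 + 4 + 2
= 4 + 1 + 6
= 5 + 6
= 11

11


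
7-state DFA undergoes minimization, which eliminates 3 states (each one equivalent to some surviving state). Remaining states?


Original DFA: 7 states
Redundant states removed: 3
Minimized states = original - removed
= 7 - 3
= 4

4


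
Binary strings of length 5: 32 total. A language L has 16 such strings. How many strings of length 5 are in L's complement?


Alphabet: {0,1}
String length: 5
Total strings of length 5 = 2^5 = 32
Strings in L = 16
Complement = total - |L|
= 32 - 16
= 16

16


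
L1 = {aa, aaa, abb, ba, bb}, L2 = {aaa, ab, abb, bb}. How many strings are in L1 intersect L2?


L1 = {aa, aaa, abb, ba, bb}
L2 = {aaa, ab, abb, bb}
Checking each string in L1 against L2:
  'aa': in L2? No
  'aaa': in L2? Yes
  'abb': in L2? Yes
  'ba': in L2? No
  'bb': in L2? Yes
Intersection = {aaa, abb, bb}
|L1 ∩ L2| = 3

3


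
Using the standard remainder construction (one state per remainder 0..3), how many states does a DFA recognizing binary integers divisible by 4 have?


Divisibility by 4 is tracked via the remainder mod 4: 0, 1, ..., 3
The construction assigns one state to each remainder
Number of remainders = 4

4


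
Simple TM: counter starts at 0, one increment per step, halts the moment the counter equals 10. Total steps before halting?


Counter starts at 0. Counting sequence:
  Step 1: counter = 1
  Step 2: counter = 2
  Step 3: counter = 3
  Step 4: counter = 4
  Step 5: counter = 5
  Step 6: counter = 6
  ...
  Step 10: counter = 10
Counter reached 10 -> halt
Total steps = 10

10


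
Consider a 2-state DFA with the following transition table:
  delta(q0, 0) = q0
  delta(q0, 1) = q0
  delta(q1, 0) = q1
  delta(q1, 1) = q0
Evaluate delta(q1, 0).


Looking up transition function:
delta(q1, 0) in the table
Row: q1, Column: 0
Result: q1

q1


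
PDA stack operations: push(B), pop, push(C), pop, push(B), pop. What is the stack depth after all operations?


Tracing stack operations:
  push(B) -> stack = [B], depth=1
  pop -> removed B, stack = [], depth=0
  push(C) -> stack = [C], depth=1
  pop -> removed C, stack = [], depth=0
  push(B) -> stack = [B], depth=1
  pop -> removed B, stack = [], depth=0
Final depth = 0

0


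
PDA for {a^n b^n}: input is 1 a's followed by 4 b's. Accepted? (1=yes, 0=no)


Language requires equal numbers of a's and b's
PDA pushes for each 'a', pops for each 'b'
Number of a's = 1
Number of b's = 4
1 != 4 -> Reject

0


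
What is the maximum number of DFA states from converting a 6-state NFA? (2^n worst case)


NFA has 6 states
Subset construction: each DFA state = subset of NFA states
Maximum subsets = 2^6
2^6 = 64

64


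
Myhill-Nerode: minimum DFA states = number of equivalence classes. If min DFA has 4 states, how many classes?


Myhill-Nerode theorem:
Number of equivalence classes = number of states in minimal DFA
Minimal DFA states = 4
Therefore equivalence classes = 4

4


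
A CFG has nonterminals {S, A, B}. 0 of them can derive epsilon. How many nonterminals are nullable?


Nonterminals: {S, A, B}
A nonterminal is nullable if it can derive epsilon
Counting nullable nonterminals: 0
Total nullable = 0

0


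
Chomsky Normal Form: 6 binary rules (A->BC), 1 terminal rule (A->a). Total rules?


CNF allows two rule forms:
  A -> BC (binary): 6 rules
  A -> a (terminal): 1 rule
Total = 6 + 1 = 7

7


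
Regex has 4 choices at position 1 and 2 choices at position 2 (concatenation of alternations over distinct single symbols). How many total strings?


First group: 4 alternatives
Second group: 2 alternatives
Concatenation: each choice from group 1 pairs with each from group 2
Total = 4 x 2 = 8

8


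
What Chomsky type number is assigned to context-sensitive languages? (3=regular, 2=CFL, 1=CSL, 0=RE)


Chomsky hierarchy levels:
  Type 3: Regular (DFA/NFA/regex)
  Type 2: Context-free (PDA)
  Type 1: Context-sensitive
  Type 0: Recursively enumerable (TM)
'context-sensitive' corresponds to Type 1

1


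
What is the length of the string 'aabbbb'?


String: 'aabbbb'
Counting characters:
  'a' appears 2 time(s)
  'b' appears 4 time(s)
Total length = 2 + 4 = 6

6


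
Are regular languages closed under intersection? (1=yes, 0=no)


Regular languages are closed under:
- Union (DFA product construction)
- Intersection (DFA product construction)
- Complement (swap accept/reject states)
- Concatenation (NFA construction)
- Kleene star (NFA construction)
intersection is in this list
Therefore: closed

1


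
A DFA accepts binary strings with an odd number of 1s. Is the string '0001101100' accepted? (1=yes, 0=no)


DFA has 2 states: q_even (start, accept=no) and q_odd
Processing string '0001101100' character by character:
  Position 0: read '0', 1-count=0 -> q_even (no change)
  Position 1: read '0', 1-count=0 -> q_even (no change)
  Position 2: read '0', 1-count=0 -> q_even (no change)
  Position 3: read '1', 1-count=1 -> q_odd
  Position 4: read '1', 1-count=2 -> q_even
  Position 5: read '0', 1-count=2 -> q_even (no change)
  Position 6: read '1', 1-count=3 -> q_odd
  Position 7: read '1', 1-count=4 -> q_even
  Position 8: read '0', 1-count=4 -> q_even (no change)
  Position 9: read '0', 1-count=4 -> q_even (no change)
Final state: q_even, total 1s = 4 (even); the DFA requires an odd count -> reject

0


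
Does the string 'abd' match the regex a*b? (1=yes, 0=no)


Pattern: a*b
String: 'abd'
Pattern requires: zero or more 'a's followed by exactly one 'b'
Found 1 leading 'a's
Remaining: 'bd'
Remaining is not 'b' -> no match
Result: 0

0


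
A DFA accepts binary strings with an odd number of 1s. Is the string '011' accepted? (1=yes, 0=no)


DFA has 2 states: q_even (start, accept=no) and q_odd
Processing string '011' character by character:
  Position 0: read '0', 1-count=0 -> q_even (no change)
  Position 1: read '1', 1-count=1 -> q_odd
  Position 2: read '1', 1-count=2 -> q_even
Final state: q_even, total 1s = 2 (even); the DFA requires an odd count -> reject

0


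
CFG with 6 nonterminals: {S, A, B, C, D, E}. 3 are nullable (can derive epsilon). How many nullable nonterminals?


Nonterminals: {S, A, B, C, D, E}
A nonterminal is nullable if it can derive epsilon
Counting nullable nonterminals: 3
Total nullable = 3

3


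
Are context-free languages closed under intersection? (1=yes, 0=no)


CFL closure properties:
  Closed under: union, concatenation, Kleene star
  NOT closed under: intersection, complement
Operation 'intersection' is in not-closed list -> No (not closed)

0


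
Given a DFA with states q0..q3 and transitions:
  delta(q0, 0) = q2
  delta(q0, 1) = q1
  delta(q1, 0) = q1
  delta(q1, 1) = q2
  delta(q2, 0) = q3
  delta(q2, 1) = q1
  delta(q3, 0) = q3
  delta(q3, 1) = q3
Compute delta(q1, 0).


Looking up transition function:
delta(q1, 0) in the table
Row: q1, Column: 0
Result: q1

q1


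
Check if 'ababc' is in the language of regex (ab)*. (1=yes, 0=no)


Pattern: (ab)*
String: 'ababc'
Pattern requires: zero or more repetitions of 'ab'
Length 5 is odd -> cannot be (ab)* -> no match
Result: 0

0


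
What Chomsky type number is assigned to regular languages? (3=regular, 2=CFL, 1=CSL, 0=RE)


Chomsky hierarchy levels:
  Type 3: Regular (DFA/NFA/regex)
  Type 2: Context-free (PDA)
  Type 1: Context-sensitive
  Type 0: Recursively enumerable (TM)
'regular' corresponds to Type 3

3


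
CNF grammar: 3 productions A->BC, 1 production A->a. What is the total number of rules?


CNF allows two rule forms:
  A -> BC (binary): 3 rules
  A -> a (terminal): 1 rule
Total = 3 + 1 = 4

4


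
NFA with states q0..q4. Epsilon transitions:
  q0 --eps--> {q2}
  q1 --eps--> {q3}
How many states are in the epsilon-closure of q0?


Starting from q0
Initialize closure = {q0}
Follow epsilon from q0 -> add q2
Final closure: {q0, q2}
Size = 2

2


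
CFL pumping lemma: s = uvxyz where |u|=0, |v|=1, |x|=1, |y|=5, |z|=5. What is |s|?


|s| = |u| + |v| + |x| + |y| + |z|
= 0 + 1 + 1 + 5 + 5
= 1 + 1 + 10
= 2 + 10
= 12

12


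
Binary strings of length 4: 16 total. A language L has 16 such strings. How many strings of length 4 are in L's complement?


Alphabet: {0,1}
String length: 4
Total strings of length 4 = 2^4 = 16
Strings in L = 16
Complement = total - |L|
= 16 - 16
= 0

0


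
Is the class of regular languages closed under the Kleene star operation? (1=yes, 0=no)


Regular languages are closed under:
- Union (DFA product construction)
- Intersection (DFA product construction)
- Complement (swap accept/reject states)
- Concatenation (NFA construction)
- Kleene star (NFA construction)
Kleene star is in this list
Therefore: closed

1


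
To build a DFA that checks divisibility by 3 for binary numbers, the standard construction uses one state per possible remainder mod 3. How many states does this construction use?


Divisibility by 3 is tracked via the remainder mod 3: 0, 1, ..., 2
The construction assigns one state to each remainder
Number of remainders = 3

3


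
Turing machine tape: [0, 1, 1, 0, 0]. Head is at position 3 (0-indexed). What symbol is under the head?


Tape: [0, 1, 1, 0, 0]
Positions: 0 1 2 3 4
Values:    0 1 1 0 0
Head at position 3
tape[3] = 0

0


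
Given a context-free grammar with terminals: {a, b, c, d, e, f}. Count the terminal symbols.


Terminal symbols: a, b, c, d, e, f
Counting each: a (#1), b (#2), c (#3), d (#4), e (#5), f (#6)
Total = 6

6


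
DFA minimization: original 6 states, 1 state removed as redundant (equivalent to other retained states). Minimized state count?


Original DFA: 6 states
Redundant states removed: 1
Minimized states = original - removed
= 6 - 1
= 5

5


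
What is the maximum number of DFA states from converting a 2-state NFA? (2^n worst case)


NFA has 2 states
Subset construction: each DFA state = subset of NFA states
Maximum subsets = 2^2
2^2 = 4

4


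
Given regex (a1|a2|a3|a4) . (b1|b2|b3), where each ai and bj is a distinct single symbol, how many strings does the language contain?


First group: 4 alternatives
Second group: 3 alternatives
Concatenation: each choice from group 1 pairs with each from group 2
Total = 4 x 3 = 12

12


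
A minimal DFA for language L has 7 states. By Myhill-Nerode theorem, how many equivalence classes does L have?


Myhill-Nerode theorem:
Number of equivalence classes = number of states in minimal DFA
Minimal DFA states = 7
Therefore equivalence classes = 7

7


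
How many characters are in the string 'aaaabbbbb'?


String: 'aaaabbbbb'
Counting characters:
  'a' appears 4 time(s)
  'b' appears 5 time(s)
Total length = 4 + 5 = 9

9


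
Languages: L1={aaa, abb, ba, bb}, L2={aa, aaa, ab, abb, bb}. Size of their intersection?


L1 = {aaa, abb, ba, bb}
L2 = {aa, aaa, ab, abb, bb}
Checking each string in L1 against L2:
  'aaa': in L2? Yes
  'abb': in L2? Yes
  'ba': in L2? No
  'bb': in L2? Yes
Intersection = {aaa, abb, bb}
|L1 ∩ L2| = 3

3


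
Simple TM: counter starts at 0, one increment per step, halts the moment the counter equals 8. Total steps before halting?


Counter starts at 0. Counting sequence:
  Step 1: counter = 1
  Step 2: counter = 2
  Step 3: counter = 3
  Step 4: counter = 4
  Step 5: counter = 5
  Step 6: counter = 6
  Step 7: counter = 7
  Step 8: counter = 8
Counter reached 8 -> halt
Total steps = 8

8


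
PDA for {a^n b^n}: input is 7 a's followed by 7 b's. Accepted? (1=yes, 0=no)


Language requires equal numbers of a's and b's
PDA pushes for each 'a', pops for each 'b'
Number of a's = 7
Number of b's = 7
7 == 7 -> Accept

1


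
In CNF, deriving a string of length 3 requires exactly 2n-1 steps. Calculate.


Chomsky Normal Form derivation:
String length n = 3
Each step either:
  - Splits a nonterminal into two (n-1 such steps)
  - Converts a nonterminal to terminal (n such steps)
Total = (n-1) + n = 2n - 1
= 2(3) - 1
= 6 - 1
= 5

5


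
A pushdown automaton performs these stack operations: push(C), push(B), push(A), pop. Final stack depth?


Tracing stack operations:
  push(C) -> stack = [C], depth=1
  push(B) -> stack = [C,B], depth=2
  push(A) -> stack = [C,B,A], depth=3
  pop -> removed A, stack = [C,B], depth=2
Final depth = 2

2


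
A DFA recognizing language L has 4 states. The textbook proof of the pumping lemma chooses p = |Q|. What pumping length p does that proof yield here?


Pumping lemma for regular languages (standard proof):
Take p = |Q|, the number of DFA states.
Any string of length >= |Q| passes through |Q|+1 states while reading its first |Q| symbols,
so by pigeonhole some state repeats, giving the loop that can be pumped.
Here |Q| = 4
Therefore the proof uses p = 4

4


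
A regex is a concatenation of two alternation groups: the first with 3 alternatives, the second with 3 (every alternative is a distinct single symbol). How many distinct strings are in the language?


First group: 3 alternatives
Second group: 3 alternatives
Concatenation: each choice from group 1 pairs with each from group 2
Total = 3 x 3 = 9

9


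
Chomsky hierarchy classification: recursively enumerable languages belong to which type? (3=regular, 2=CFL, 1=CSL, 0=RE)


Chomsky hierarchy levels:
  Type 3: Regular (DFA/NFA/regex)
  Type 2: Context-free (PDA)
  Type 1: Context-sensitive
  Type 0: Recursively enumerable (TM)
'recursively enumerable' corresponds to Type 0

0


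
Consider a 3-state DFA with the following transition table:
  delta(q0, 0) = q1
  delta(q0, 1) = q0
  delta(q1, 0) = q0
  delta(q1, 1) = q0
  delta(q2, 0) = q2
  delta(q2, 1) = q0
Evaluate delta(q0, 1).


Looking up transition function:
delta(q0, 1) in the table
Row: q0, Column: 1
Result: q0

q0


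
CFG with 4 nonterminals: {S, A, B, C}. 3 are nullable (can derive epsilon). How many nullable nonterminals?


Nonterminals: {S, A, B, C}
A nonterminal is nullable if it can derive epsilon
Counting nullable nonterminals: 3
Total nullable = 3

3


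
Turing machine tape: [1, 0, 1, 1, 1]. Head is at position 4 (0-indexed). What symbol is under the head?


Tape: [1, 0, 1, 1, 1]
Positions: 0 1 2 3 4
Values:    1 0 1 1 1
Head at position 4
tape[4] = 1

1


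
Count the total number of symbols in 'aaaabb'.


String: 'aaaabb'
Counting characters:
  'a' appears 4 time(s)
  'b' appears 2 time(s)
Total length = 4 + 2 = 6

6


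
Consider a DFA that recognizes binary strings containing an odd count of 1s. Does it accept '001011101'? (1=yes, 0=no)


DFA has 2 states: q_even (start, accept=no) and q_odd
Processing string '001011101' character by character:
  Position 0: read '0', 1-count=0 -> q_even (no change)
  Position 1: read '0', 1-count=0 -> q_even (no change)
  Position 2: read '1', 1-count=1 -> q_odd
  Position 3: read '0', 1-count=1 -> q_odd (no change)
  Position 4: read '1', 1-count=2 -> q_even
  Position 5: read '1', 1-count=3 -> q_odd
  Position 6: read '1', 1-count=4 -> q_even
  Position 7: read '0', 1-count=4 -> q_even (no change)
  Position 8: read '1', 1-count=5 -> q_odd
Final state: q_odd, total 1s = 5 (odd); the DFA requires an odd count -> accept

1


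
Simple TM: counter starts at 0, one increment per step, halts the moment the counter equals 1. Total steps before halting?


Counter starts at 0. Counting sequence:
  Step 1: counter = 1
Counter reached 1 -> halt
Total steps = 1

1


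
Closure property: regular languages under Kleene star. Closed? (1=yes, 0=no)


Regular languages are closed under:
- Union (DFA product construction)
- Intersection (DFA product construction)
- Complement (swap accept/reject states)
- Concatenation (NFA construction)
- Kleene star (NFA construction)
Kleene star is in this list
Therefore: closed

1


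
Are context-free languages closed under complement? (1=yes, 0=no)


CFL closure properties:
  Closed under: union, concatenation, Kleene star
  NOT closed under: intersection, complement
Operation 'complement' is in not-closed list -> No (not closed)

0


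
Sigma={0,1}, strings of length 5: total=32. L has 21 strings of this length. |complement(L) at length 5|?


Alphabet: {0,1}
String length: 5
Total strings of length 5 = 2^5 = 32
Strings in L = 21
Complement = total - |L|
= 32 - 21
= 11

11


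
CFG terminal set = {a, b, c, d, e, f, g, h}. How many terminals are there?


Terminal symbols: a, b, c, d, e, f, g, h
Counting each: a (#1), b (#2), c (#3), d (#4), e (#5), f (#6), g (#7), h (#8)
Total = 8

8


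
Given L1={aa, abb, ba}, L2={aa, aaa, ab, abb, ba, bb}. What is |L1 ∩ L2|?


L1 = {aa, abb, ba}
L2 = {aa, aaa, ab, abb, ba, bb}
Checking each string in L1 against L2:
  'aa': in L2? Yes
  'abb': in L2? Yes
  'ba': in L2? Yes
Intersection = {aa, abb, ba}
|L1 ∩ L2| = 3

3


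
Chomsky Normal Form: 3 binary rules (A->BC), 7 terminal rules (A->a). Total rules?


CNF allows two rule forms:
  A -> BC (binary): 3 rules
  A -> a (terminal): 7 rules
Total = 3 + 7 = 10

10


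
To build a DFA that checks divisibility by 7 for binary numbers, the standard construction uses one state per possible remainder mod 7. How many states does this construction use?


Divisibility by 7 is tracked via the remainder mod 7: 0, 1, ..., 6
The construction assigns one state to each remainder
Number of remainders = 7

7


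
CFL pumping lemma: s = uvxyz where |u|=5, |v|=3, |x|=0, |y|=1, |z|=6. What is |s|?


|s| = |u| + |v| + |x| + |y| + |z|
= 5 + 3 + 0 + 1 + 6
= 8 + 0 + 7
= 8 + 7
= 15

15


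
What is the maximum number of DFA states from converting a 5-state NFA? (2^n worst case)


NFA has 5 states
Subset construction: each DFA state = subset of NFA states
Maximum subsets = 2^5
2^5 = 32

32


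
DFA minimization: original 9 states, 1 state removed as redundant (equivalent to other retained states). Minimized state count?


Original DFA: 9 states
Redundant states removed: 1
Minimized states = original - removed
= 9 - 1
= 8

8


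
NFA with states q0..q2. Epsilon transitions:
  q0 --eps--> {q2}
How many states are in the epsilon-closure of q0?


Starting from q0
Initialize closure = {q0}
Follow epsilon from q0 -> add q2
Final closure: {q0, q2}
Size = 2

2


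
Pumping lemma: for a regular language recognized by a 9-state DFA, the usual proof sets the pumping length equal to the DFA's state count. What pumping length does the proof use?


Pumping lemma for regular languages (standard proof):
Take p = |Q|, the number of DFA states.
Any string of length >= |Q| passes through |Q|+1 states while reading its first |Q| symbols,
so by pigeonhole some state repeats, giving the loop that can be pumped.
Here |Q| = 9
Therefore the proof uses p = 9

9


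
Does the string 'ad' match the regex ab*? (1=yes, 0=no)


Pattern: ab*
String: 'ad'
Pattern requires: exactly one 'a' followed by zero or more 'b's
First char is 'a' -> OK
Rest 'd': all b's? No
Result: 0

0


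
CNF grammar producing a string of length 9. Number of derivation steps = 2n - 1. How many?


Chomsky Normal Form derivation:
String length n = 9
Each step either:
  - Splits a nonterminal into two (n-1 such steps)
  - Converts a nonterminal to terminal (n such steps)
Total = (n-1) + n = 2n - 1
= 2(9) - 1
= 18 - 1
= 17

17


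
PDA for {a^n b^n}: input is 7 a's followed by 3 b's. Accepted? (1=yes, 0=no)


Language requires equal numbers of a's and b's
PDA pushes for each 'a', pops for each 'b'
Number of a's = 7
Number of b's = 3
7 != 3 -> Reject

0


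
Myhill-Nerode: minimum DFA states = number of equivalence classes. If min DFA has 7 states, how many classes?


Myhill-Nerode theorem:
Number of equivalence classes = number of states in minimal DFA
Minimal DFA states = 7
Therefore equivalence classes = 7

7


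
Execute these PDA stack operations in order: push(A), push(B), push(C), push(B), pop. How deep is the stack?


Tracing stack operations:
  push(A) -> stack = [A], depth=1
  push(B) -> stack = [A,B], depth=2
  push(C) -> stack = [A,B,C], depth=3
  push(B) -> stack = [A,B,C,B], depth=4
  pop -> removed B, stack = [A,B,C], depth=3
Final depth = 3

3


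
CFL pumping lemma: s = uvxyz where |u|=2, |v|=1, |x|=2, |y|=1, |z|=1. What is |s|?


|s| = |u| + |v| + |x| + |y| + |z|
= 2 + 1 + 2 + 1 + 1
= 3 + 2 + 2
= 5 + 2
= 7

7


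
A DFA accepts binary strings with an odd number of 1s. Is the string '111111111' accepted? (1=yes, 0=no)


DFA has 2 states: q_even (start, accept=no) and q_odd
Processing string '111111111' character by character:
  Position 0: read '1', 1-count=1 -> q_odd
  Position 1: read '1', 1-count=2 -> q_even
  Position 2: read '1', 1-count=3 -> q_odd
  Position 3: read '1', 1-count=4 -> q_even
  Position 4: read '1', 1-count=5 -> q_odd
  Position 5: read '1', 1-count=6 -> q_even
  Position 6: read '1', 1-count=7 -> q_odd
  Position 7: read '1', 1-count=8 -> q_even
  Position 8: read '1', 1-count=9 -> q_odd
Final state: q_odd, total 1s = 9 (odd); the DFA requires an odd count -> accept

1


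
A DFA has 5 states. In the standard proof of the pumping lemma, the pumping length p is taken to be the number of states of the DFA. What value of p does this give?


Pumping lemma for regular languages (standard proof):
Take p = |Q|, the number of DFA states.
Any string of length >= |Q| passes through |Q|+1 states while reading its first |Q| symbols,
so by pigeonhole some state repeats, giving the loop that can be pumped.
Here |Q| = 5
Therefore the proof uses p = 5

5


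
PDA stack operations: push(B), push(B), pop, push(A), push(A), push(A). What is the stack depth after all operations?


Tracing stack operations:
  push(B) -> stack = [B], depth=1
  push(B) -> stack = [B,B], depth=2
  pop -> removed B, stack = [B], depth=1
  push(A) -> stack = [B,A], depth=2
  push(A) -> stack = [B,A,A], depth=3
  push(A) -> stack = [B,A,A,A], depth=4
Final depth = 4

4


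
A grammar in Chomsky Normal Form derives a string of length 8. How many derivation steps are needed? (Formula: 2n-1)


Chomsky Normal Form derivation:
String length n = 8
Each step either:
  - Splits a nonterminal into two (n-1 such steps)
  - Converts a nonterminal to terminal (n such steps)
Total = (n-1) + n = 2n - 1
= 2(8) - 1
= 16 - 1
= 15

15


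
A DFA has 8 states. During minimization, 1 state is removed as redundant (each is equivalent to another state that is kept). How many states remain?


Original DFA: 8 states
Redundant states removed: 1
Minimized states = original - removed
= 8 - 1
= 7

7


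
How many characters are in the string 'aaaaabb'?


String: 'aaaaabb'
Counting characters:
  'a' appears 5 time(s)
  'b' appears 2 time(s)
Total length = 5 + 2 = 7

7
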